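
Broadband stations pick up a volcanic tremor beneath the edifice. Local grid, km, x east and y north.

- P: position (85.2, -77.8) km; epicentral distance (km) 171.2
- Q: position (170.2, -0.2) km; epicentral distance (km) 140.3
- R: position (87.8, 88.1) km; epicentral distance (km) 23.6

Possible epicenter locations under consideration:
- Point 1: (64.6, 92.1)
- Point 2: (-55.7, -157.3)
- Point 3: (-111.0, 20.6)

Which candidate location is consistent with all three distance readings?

For each candidate, compare |candidate − station| to the reported distance:
Point 1: residuals P 0.1, Q 0.0, R 0.1 → max 0.1 km
Point 2: residuals P 9.4, Q 134.9, R 260.7 → max 260.7 km
Point 3: residuals P 48.3, Q 141.7, R 186.3 → max 186.3 km
Only Point 1 has all residuals ≈ 0.

Point 1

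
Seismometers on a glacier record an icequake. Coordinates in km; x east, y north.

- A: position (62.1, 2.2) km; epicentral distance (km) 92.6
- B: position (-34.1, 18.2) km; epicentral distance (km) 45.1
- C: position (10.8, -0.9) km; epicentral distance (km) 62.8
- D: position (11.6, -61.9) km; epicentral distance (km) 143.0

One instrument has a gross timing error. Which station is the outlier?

Solve using three stations at a time. Using A, B, C (subtract circle equations pairwise → linear system) gives (x, y) ≈ (-12.1, 57.5).
Distances from that point to each station vs reported:
  A: calculated 92.6 vs reported 92.6 → residual 0.0 km
  B: calculated 45.1 vs reported 45.1 → residual 0.0 km
  C: calculated 62.8 vs reported 62.8 → residual 0.0 km
  D: calculated 121.8 vs reported 143.0 → residual 21.2 km
A, B, C are mutually consistent (residuals ≈ 0); D is off by 21.2 km.

D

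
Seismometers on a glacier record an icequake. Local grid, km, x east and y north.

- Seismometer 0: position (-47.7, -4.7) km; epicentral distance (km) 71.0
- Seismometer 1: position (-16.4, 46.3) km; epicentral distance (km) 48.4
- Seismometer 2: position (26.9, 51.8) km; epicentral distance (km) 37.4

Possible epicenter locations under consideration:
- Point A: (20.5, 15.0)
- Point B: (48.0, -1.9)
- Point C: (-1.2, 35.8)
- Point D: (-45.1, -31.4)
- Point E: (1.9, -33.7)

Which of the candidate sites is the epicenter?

Point A

For each candidate, compare |candidate − station| to the reported distance:
Point A: residuals Seismometer 0 0.0, Seismometer 1 0.0, Seismometer 2 0.0 → max 0.0 km
Point B: residuals Seismometer 0 24.7, Seismometer 1 32.0, Seismometer 2 20.3 → max 32.0 km
Point C: residuals Seismometer 0 9.3, Seismometer 1 29.9, Seismometer 2 5.1 → max 29.9 km
Point D: residuals Seismometer 0 44.2, Seismometer 1 34.4, Seismometer 2 72.6 → max 72.6 km
Point E: residuals Seismometer 0 13.5, Seismometer 1 33.7, Seismometer 2 51.7 → max 51.7 km
Only Point A has all residuals ≈ 0.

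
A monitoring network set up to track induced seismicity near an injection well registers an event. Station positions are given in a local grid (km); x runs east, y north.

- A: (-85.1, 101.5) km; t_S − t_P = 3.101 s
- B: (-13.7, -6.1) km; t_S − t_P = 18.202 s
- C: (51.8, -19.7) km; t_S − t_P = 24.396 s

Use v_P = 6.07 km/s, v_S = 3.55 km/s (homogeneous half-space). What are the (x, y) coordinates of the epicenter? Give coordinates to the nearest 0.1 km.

x ≈ -99.9 km, y ≈ 123.5 km

Distance from S−P lag: d = Δt · v_P v_S / (v_P − v_S) = Δt · (6.07·3.55)/(6.07−3.55) ≈ 8.5510·Δt.
So d_A = 26.52, d_B = 155.65, d_C = 208.61 km.
Circle about each station: (x + 85.1)² + (y − 101.5)² = 26.52²; (x + 13.7)² + (y + 6.1)² = 155.65²; (x − 51.8)² + (y + 19.7)² = 208.61².
Subtracting the A equation from the B and C equations removes the quadratic terms:
142.8 x − 215.2 y = -40842.97
273.8 x − 242.4 y = -57287.75
Solving the 2×2 system: x ≈ -99.9, y ≈ 123.5 km.
Check against A (with the unrounded x, y): √((x + 85.1)²+(y − 101.5)²) = 26.52 ≈ 26.52 km. ✓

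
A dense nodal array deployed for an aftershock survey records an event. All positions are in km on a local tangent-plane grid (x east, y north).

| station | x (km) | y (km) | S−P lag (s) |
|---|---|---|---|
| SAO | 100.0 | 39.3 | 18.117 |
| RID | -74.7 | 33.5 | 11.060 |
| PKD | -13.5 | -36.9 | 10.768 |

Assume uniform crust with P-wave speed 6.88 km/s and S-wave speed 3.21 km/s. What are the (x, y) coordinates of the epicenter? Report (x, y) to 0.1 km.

Distance from S−P lag: d = Δt · v_P v_S / (v_P − v_S) = Δt · (6.88·3.21)/(6.88−3.21) ≈ 6.0177·Δt.
So d_SAO = 109.02, d_RID = 66.56, d_PKD = 64.80 km.
Circle about each station: (x − 100.0)² + (y − 39.3)² = 109.02²; (x + 74.7)² + (y − 33.5)² = 66.56²; (x + 13.5)² + (y + 36.9)² = 64.80².
Subtracting pairs of circle equations eliminates x²+y² and gives linear equations (the radical axes):
-349.4 x − 11.6 y = 2612.98
-227.0 x − 152.4 y = -2314.31
Solving the 2×2 system: x ≈ -8.4, y ≈ 27.7 km.
Check against SAO (with the unrounded x, y): √((x − 100.0)²+(y − 39.3)²) = 109.02 ≈ 109.02 km. ✓

-8.4 km east, 27.7 km north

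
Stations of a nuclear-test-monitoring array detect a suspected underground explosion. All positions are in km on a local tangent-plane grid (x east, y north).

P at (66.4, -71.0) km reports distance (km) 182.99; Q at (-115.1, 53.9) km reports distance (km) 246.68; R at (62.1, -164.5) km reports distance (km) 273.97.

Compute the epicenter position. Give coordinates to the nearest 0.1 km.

Circle about each station: (x − 66.4)² + (y + 71.0)² = 182.99²; (x + 115.1)² + (y − 53.9)² = 246.68²; (x − 62.1)² + (y + 164.5)² = 273.97².
Subtracting the P equation from the Q and R equations removes the quadratic terms:
-363.0 x + 249.8 y = -20662.42
-8.6 x − 187.0 y = -20107.52
Solving the 2×2 system: x ≈ 126.9, y ≈ 101.7 km.
Check against P (with the unrounded x, y): √((x − 66.4)²+(y + 71.0)²) = 182.98 ≈ 182.99 km. ✓

126.9 km east, 101.7 km north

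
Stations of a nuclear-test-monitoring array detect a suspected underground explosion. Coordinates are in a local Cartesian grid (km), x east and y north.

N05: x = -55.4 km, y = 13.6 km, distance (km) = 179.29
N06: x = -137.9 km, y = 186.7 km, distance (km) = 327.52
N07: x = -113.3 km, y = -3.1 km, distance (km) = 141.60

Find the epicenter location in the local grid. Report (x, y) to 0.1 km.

Circle about each station: (x + 55.4)² + (y − 13.6)² = 179.29²; (x + 137.9)² + (y − 186.7)² = 327.52²; (x + 113.3)² + (y + 3.1)² = 141.60².
Subtracting the N05 equation from the N06 and N07 equations removes the quadratic terms:
-165.0 x + 346.2 y = -24505.27
-115.8 x − 33.4 y = 21686.72
Solving the 2×2 system: x ≈ -146.7, y ≈ -140.7 km.
Check against N05 (with the unrounded x, y): √((x + 55.4)²+(y − 13.6)²) = 179.29 ≈ 179.29 km. ✓

(-146.7, -140.7)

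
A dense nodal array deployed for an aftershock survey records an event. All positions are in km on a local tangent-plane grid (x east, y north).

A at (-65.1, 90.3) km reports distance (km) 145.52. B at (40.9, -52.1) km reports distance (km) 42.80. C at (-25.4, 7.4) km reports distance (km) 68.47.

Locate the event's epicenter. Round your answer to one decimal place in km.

41.0 km east, -9.3 km north

Circle about each station: (x + 65.1)² + (y − 90.3)² = 145.52²; (x − 40.9)² + (y + 52.1)² = 42.80²; (x + 25.4)² + (y − 7.4)² = 68.47².
Subtracting the A equation from the B and C equations removes the quadratic terms:
212.0 x − 284.8 y = 11339.35
79.4 x − 165.8 y = 4795.75
Solving the 2×2 system: x ≈ 41.0, y ≈ -9.3 km.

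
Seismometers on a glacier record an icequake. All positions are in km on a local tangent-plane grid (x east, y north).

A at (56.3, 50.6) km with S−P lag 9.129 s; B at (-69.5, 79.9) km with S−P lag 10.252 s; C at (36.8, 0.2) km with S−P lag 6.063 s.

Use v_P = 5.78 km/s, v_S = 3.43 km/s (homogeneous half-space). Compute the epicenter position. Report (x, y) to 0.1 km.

Distance from S−P lag: d = Δt · v_P v_S / (v_P − v_S) = Δt · (5.78·3.43)/(5.78−3.43) ≈ 8.4363·Δt.
So d_A = 77.02, d_B = 86.49, d_C = 51.15 km.
Circle about each station: (x − 56.3)² + (y − 50.6)² = 77.02²; (x + 69.5)² + (y − 79.9)² = 86.49²; (x − 36.8)² + (y − 0.2)² = 51.15².
Subtracting the A equation from the B and C equations removes the quadratic terms:
-251.6 x + 58.6 y = 3935.77
-39.0 x − 100.8 y = -1060.01
Solving the 2×2 system: x ≈ -12.1, y ≈ 15.2 km.

-12.1 km east, 15.2 km north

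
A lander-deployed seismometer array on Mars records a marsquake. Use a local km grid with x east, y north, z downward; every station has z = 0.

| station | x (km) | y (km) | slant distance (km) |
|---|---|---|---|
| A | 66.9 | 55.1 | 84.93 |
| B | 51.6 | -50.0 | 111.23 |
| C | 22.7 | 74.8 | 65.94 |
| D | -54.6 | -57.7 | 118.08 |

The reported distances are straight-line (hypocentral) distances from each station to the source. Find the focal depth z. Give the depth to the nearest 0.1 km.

47.8 km

Each station gives a sphere (x−x_i)² + (y−y_i)² + z² = d_i² (stations at z=0).
Subtracting the A sphere from B and C: z² cancels, leaving linear equations in x and y:
-30.6 x − 210.2 y = -7508.07
-88.4 x + 39.4 y = 1463.73
Solving: x ≈ -0.599, y ≈ 35.806 km (keep extra digits for the depth step; rounded: -0.6, 35.8).
Then from the A sphere: z² = 84.93² − (x − 66.9)² − (y − 55.1)² with x = -0.599, y = 35.806, so z ≈ 47.799 ≈ 47.8 km.
Check against D (with the unrounded solution): distance 118.09 ≈ 118.08 km. ✓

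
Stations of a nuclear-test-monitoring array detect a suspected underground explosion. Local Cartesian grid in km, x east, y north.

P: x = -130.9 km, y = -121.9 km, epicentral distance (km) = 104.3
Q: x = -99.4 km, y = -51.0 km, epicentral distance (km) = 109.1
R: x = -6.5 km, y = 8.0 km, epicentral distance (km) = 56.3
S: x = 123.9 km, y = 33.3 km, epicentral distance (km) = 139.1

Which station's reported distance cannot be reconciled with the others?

Solve using three stations at a time. Using Q, R, S (subtract circle equations pairwise → linear system) gives (x, y) ≈ (9.6, -46.0).
Distances from that point to each station vs reported:
  P: calculated 159.7 vs reported 104.3 → residual 55.4 km
  Q: calculated 109.1 vs reported 109.1 → residual 0.0 km
  R: calculated 56.3 vs reported 56.3 → residual 0.0 km
  S: calculated 139.1 vs reported 139.1 → residual 0.0 km
Q, R, S are mutually consistent (residuals ≈ 0); P is off by 55.4 km.

P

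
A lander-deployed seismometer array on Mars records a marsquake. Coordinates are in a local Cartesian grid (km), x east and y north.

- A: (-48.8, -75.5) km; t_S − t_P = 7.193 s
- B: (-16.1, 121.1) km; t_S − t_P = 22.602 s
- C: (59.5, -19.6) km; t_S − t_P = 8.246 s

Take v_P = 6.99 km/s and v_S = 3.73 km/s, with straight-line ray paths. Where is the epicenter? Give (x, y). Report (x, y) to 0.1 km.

(6.1, -58.3)

Distance from S−P lag: d = Δt · v_P v_S / (v_P − v_S) = Δt · (6.99·3.73)/(6.99−3.73) ≈ 7.9978·Δt.
So d_A = 57.53, d_B = 180.77, d_C = 65.95 km.
Circle about each station: (x + 48.8)² + (y + 75.5)² = 57.53²; (x + 16.1)² + (y − 121.1)² = 180.77²; (x − 59.5)² + (y + 19.6)² = 65.95².
Subtracting the A equation from the B and C equations removes the quadratic terms:
65.4 x + 393.2 y = -22525.36
216.6 x + 111.8 y = -5196.98
Solving the 2×2 system: x ≈ 6.1, y ≈ -58.3 km.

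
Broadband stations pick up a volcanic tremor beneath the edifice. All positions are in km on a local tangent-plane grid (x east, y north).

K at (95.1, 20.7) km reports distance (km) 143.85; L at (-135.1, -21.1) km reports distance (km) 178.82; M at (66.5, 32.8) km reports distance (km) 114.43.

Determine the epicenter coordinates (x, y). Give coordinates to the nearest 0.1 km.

Circle about each station: (x − 95.1)² + (y − 20.7)² = 143.85²; (x + 135.1)² + (y + 21.1)² = 178.82²; (x − 66.5)² + (y − 32.8)² = 114.43².
Subtracting pairs of circle equations eliminates x²+y² and gives linear equations (the radical axes):
-460.4 x − 83.6 y = -2059.05
-57.2 x + 24.2 y = 3624.19
Solving the 2×2 system: x ≈ -15.9, y ≈ 112.2 km.

-15.9 km east, 112.2 km north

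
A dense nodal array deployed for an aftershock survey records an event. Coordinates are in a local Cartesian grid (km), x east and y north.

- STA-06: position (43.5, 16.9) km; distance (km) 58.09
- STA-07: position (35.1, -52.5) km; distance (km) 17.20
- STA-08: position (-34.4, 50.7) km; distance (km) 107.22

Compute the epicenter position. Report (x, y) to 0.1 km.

Circle about each station: (x − 43.5)² + (y − 16.9)² = 58.09²; (x − 35.1)² + (y + 52.5)² = 17.20²; (x + 34.4)² + (y − 50.7)² = 107.22².
Subtracting pairs of circle equations eliminates x²+y² and gives linear equations (the radical axes):
-16.8 x − 138.8 y = 4889.01
-155.8 x + 67.6 y = -6545.69
Solving the 2×2 system: x ≈ 25.4, y ≈ -38.3 km.

x ≈ 25.4 km, y ≈ -38.3 km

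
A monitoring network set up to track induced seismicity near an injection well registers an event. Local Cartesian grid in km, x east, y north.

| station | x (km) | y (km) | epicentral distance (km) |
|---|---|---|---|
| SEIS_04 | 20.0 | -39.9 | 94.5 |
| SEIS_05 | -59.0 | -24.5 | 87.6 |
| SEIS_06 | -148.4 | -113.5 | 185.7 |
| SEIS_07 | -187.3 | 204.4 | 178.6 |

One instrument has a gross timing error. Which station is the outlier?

SEIS_04

Solve using three stations at a time. Using SEIS_05, SEIS_06, SEIS_07 (subtract circle equations pairwise → linear system) gives (x, y) ≈ (-82.2, 60.0).
Distances from that point to each station vs reported:
  SEIS_04: calculated 142.9 vs reported 94.5 → residual 48.4 km
  SEIS_05: calculated 87.6 vs reported 87.6 → residual 0.0 km
  SEIS_06: calculated 185.7 vs reported 185.7 → residual 0.0 km
  SEIS_07: calculated 178.6 vs reported 178.6 → residual 0.0 km
SEIS_05, SEIS_06, SEIS_07 are mutually consistent (residuals ≈ 0); SEIS_04 is off by 48.4 km.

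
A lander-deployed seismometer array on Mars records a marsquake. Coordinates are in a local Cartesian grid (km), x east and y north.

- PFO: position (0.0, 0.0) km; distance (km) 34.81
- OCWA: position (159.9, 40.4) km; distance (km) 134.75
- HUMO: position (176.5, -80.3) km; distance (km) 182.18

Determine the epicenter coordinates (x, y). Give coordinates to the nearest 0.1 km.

(26.3, 22.8)

Circle about each station: x² + y² = 34.81²; (x − 159.9)² + (y − 40.4)² = 134.75²; (x − 176.5)² + (y + 80.3)² = 182.18².
Subtracting the PFO equation from the OCWA and HUMO equations removes the quadratic terms:
319.8 x + 80.8 y = 10254.34
353.0 x − 160.6 y = 5622.52
Solving the 2×2 system: x ≈ 26.3, y ≈ 22.8 km.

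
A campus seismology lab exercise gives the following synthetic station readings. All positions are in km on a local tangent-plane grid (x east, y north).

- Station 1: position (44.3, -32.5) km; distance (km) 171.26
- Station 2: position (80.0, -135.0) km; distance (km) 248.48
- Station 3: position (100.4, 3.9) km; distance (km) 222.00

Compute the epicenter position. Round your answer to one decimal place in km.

(-121.5, 10.4)

Circle about each station: (x − 44.3)² + (y + 32.5)² = 171.26²; (x − 80.0)² + (y + 135.0)² = 248.48²; (x − 100.4)² + (y − 3.9)² = 222.00².
Subtracting the Station 1 equation from the Station 2 and Station 3 equations removes the quadratic terms:
71.4 x − 205.0 y = -10806.06
112.2 x + 72.8 y = -12877.38
Solving the 2×2 system: x ≈ -121.5, y ≈ 10.4 km.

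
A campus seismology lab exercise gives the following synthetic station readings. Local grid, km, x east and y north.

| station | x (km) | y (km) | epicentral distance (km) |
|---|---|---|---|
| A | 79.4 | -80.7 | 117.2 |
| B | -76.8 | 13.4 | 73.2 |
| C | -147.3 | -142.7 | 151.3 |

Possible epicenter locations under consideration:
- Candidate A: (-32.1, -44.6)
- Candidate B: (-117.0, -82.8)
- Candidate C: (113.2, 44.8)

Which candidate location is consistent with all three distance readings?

For each candidate, compare |candidate − station| to the reported distance:
Candidate A: residuals A 0.0, B 0.0, C 0.0 → max 0.0 km
Candidate B: residuals A 79.2, B 31.1, C 84.2 → max 84.2 km
Candidate C: residuals A 12.8, B 119.4, C 169.7 → max 169.7 km
Only Candidate A has all residuals ≈ 0.

Candidate A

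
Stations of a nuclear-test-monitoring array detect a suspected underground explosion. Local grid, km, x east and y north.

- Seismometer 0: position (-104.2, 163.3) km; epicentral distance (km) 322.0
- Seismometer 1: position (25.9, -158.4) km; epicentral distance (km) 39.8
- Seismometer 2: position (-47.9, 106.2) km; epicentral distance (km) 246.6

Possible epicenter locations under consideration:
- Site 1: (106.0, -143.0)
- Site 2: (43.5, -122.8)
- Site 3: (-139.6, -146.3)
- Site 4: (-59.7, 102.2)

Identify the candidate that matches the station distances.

For each candidate, compare |candidate − station| to the reported distance:
Site 1: residuals Seismometer 0 49.5, Seismometer 1 41.8, Seismometer 2 46.3 → max 49.5 km
Site 2: residuals Seismometer 0 0.0, Seismometer 1 0.1, Seismometer 2 0.0 → max 0.1 km
Site 3: residuals Seismometer 0 10.4, Seismometer 1 126.1, Seismometer 2 22.0 → max 126.1 km
Site 4: residuals Seismometer 0 246.4, Seismometer 1 234.5, Seismometer 2 234.1 → max 246.4 km
Only Site 2 has all residuals ≈ 0.

Site 2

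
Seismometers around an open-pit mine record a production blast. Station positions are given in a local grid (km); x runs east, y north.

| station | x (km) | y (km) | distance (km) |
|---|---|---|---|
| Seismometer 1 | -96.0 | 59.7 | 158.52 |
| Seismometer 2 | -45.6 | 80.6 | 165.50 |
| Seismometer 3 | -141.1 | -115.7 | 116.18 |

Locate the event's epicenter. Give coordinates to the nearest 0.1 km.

(-29.3, -84.1)

Circle about each station: (x + 96.0)² + (y − 59.7)² = 158.52²; (x + 45.6)² + (y − 80.6)² = 165.50²; (x + 141.1)² + (y + 115.7)² = 116.18².
Subtracting the Seismometer 1 equation from the Seismometer 2 and Seismometer 3 equations removes the quadratic terms:
100.8 x + 41.8 y = -6466.03
-90.2 x − 350.8 y = 32146.41
Solving the 2×2 system: x ≈ -29.3, y ≈ -84.1 km.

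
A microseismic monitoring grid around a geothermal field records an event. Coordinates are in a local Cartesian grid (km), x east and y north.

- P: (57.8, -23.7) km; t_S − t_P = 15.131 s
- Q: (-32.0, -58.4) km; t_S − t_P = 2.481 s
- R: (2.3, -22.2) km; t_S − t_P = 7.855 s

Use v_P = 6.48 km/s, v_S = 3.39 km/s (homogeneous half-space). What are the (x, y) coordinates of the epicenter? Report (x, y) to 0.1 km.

Distance from S−P lag: d = Δt · v_P v_S / (v_P − v_S) = Δt · (6.48·3.39)/(6.48−3.39) ≈ 7.1091·Δt.
So d_P = 107.57, d_Q = 17.64, d_R = 55.84 km.
Circle about each station: (x − 57.8)² + (y + 23.7)² = 107.57²; (x + 32.0)² + (y + 58.4)² = 17.64²; (x − 2.3)² + (y + 22.2)² = 55.84².
Subtracting the P equation from the Q and R equations removes the quadratic terms:
-179.6 x − 69.4 y = 11792.17
-111.0 x + 3.0 y = 5048.80
Solving the 2×2 system: x ≈ -46.8, y ≈ -48.8 km.

-46.8 km east, -48.8 km north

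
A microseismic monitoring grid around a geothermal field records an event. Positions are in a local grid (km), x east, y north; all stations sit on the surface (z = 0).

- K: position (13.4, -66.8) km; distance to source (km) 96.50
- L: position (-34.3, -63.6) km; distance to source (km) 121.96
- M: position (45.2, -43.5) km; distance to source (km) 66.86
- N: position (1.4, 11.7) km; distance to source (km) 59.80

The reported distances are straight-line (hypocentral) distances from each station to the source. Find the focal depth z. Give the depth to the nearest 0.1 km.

depth ≈ 29.4 km

Each station gives a sphere (x−x_i)² + (y−y_i)² + z² = d_i² (stations at z=0).
Subtracting the K sphere from L and M: z² cancels, leaving linear equations in x and y:
-95.4 x + 6.4 y = -4982.34
63.6 x + 46.6 y = 4135.48
Solving: x ≈ 53.299, y ≈ 16.001 km (keep extra digits for the depth step; rounded: 53.3, 16.0).
Then from the K sphere: z² = 96.50² − (x − 13.4)² − (y + 66.8)² with x = 53.299, y = 16.001, so z ≈ 29.399 ≈ 29.4 km.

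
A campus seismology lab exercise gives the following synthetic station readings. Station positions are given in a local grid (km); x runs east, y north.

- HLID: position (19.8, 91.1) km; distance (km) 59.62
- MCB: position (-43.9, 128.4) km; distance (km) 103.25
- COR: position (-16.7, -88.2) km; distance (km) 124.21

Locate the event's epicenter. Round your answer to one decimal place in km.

x ≈ -0.1 km, y ≈ 34.9 km

Circle about each station: (x − 19.8)² + (y − 91.1)² = 59.62²; (x + 43.9)² + (y − 128.4)² = 103.25²; (x + 16.7)² + (y + 88.2)² = 124.21².
Subtracting the HLID equation from the MCB and COR equations removes the quadratic terms:
-127.4 x + 74.6 y = 2616.50
-73.0 x − 358.6 y = -12506.70
Solving the 2×2 system: x ≈ -0.1, y ≈ 34.9 km.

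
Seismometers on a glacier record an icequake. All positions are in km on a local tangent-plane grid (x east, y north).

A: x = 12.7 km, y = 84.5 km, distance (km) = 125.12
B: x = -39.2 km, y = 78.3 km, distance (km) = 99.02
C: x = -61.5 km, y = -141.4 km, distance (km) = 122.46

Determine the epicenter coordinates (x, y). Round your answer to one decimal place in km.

Circle about each station: (x − 12.7)² + (y − 84.5)² = 125.12²; (x + 39.2)² + (y − 78.3)² = 99.02²; (x + 61.5)² + (y + 141.4)² = 122.46².
Subtracting the A equation from the B and C equations removes the quadratic terms:
-103.8 x − 12.4 y = 6216.04
-148.4 x − 451.8 y = 17133.23
Solving the 2×2 system: x ≈ -57.6, y ≈ -19.0 km.
Check against A (with the unrounded x, y): √((x − 12.7)²+(y − 84.5)²) = 125.12 ≈ 125.12 km. ✓

(-57.6, -19.0)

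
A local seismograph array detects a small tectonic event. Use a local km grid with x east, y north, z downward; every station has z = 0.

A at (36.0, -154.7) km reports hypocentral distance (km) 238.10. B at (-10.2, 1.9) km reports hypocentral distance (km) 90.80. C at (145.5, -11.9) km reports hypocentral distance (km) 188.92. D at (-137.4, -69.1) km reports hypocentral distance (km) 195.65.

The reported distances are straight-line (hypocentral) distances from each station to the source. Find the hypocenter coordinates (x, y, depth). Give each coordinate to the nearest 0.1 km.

Each station gives a sphere (x−x_i)² + (y−y_i)² + z² = d_i² (stations at z=0).
Subtracting the A sphere from B and C: z² cancels, leaving linear equations in x and y:
-92.4 x + 313.2 y = 23326.53
219.0 x + 285.6 y = 17084.61
Solving: x ≈ -13.805, y ≈ 70.405 km (keep extra digits for the depth step; rounded: -13.8, 70.4).
Then from the A sphere: z² = 238.10² − (x − 36.0)² − (y + 154.7)² with x = -13.805, y = 70.405, so z ≈ 59.488 ≈ 59.5 km.

(-13.8, 70.4, 59.5)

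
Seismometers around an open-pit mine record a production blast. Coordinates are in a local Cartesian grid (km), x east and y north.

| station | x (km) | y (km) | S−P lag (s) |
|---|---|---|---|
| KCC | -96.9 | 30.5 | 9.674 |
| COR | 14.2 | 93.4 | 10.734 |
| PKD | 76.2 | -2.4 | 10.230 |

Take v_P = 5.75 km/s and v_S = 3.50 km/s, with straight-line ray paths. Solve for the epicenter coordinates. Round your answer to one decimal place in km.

Distance from S−P lag: d = Δt · v_P v_S / (v_P − v_S) = Δt · (5.75·3.50)/(5.75−3.50) ≈ 8.9444·Δt.
So d_KCC = 86.53, d_COR = 96.01, d_PKD = 91.50 km.
Circle about each station: (x + 96.9)² + (y − 30.5)² = 86.53²; (x − 14.2)² + (y − 93.4)² = 96.01²; (x − 76.2)² + (y + 2.4)² = 91.50².
Subtracting pairs of circle equations eliminates x²+y² and gives linear equations (the radical axes):
222.2 x + 125.8 y = -3125.14
346.2 x − 65.8 y = -5392.47
Solving the 2×2 system: x ≈ -15.2, y ≈ 2.0 km.
Check against KCC (with the unrounded x, y): √((x + 96.9)²+(y − 30.5)²) = 86.53 ≈ 86.53 km. ✓

x ≈ -15.2 km, y ≈ 2.0 km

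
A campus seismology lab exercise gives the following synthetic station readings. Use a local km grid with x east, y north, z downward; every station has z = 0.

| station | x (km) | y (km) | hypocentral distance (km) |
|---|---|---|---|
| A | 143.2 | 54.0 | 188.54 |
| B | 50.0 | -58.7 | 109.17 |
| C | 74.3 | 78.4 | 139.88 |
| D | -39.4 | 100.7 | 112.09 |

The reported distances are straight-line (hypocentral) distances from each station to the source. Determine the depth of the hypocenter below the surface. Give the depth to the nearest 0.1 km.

Each station gives a sphere (x−x_i)² + (y−y_i)² + z² = d_i² (stations at z=0).
Subtracting the A sphere from B and C: z² cancels, leaving linear equations in x and y:
-186.4 x − 225.4 y = 6152.69
-137.8 x + 48.8 y = 4225.73
Solving: x ≈ -31.196, y ≈ -1.498 km (keep extra digits for the depth step; rounded: -31.2, -1.5).
Then from the A sphere: z² = 188.54² − (x − 143.2)² − (y − 54.0)² with x = -31.196, y = -1.498, so z ≈ 45.314 ≈ 45.3 km.

depth ≈ 45.3 km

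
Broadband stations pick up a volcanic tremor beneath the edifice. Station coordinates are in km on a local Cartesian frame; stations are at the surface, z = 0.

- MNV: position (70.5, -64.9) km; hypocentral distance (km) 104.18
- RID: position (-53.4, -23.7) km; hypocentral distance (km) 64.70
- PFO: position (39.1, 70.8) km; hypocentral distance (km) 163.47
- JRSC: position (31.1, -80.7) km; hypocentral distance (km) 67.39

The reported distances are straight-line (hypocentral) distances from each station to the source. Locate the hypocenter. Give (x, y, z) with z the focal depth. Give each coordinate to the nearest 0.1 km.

x ≈ -28.5 km, y ≈ -74.8 km, depth ≈ 30.9 km

Each station gives a sphere (x−x_i)² + (y−y_i)² + z² = d_i² (stations at z=0).
Subtracting the MNV sphere from RID and PFO: z² cancels, leaving linear equations in x and y:
-247.8 x + 82.4 y = 898.37
-62.8 x + 271.4 y = -18509.78
Solving: x ≈ -28.497, y ≈ -74.795 km (keep extra digits for the depth step; rounded: -28.5, -74.8).
Then from the MNV sphere: z² = 104.18² − (x − 70.5)² − (y + 64.9)² with x = -28.497, y = -74.795, so z ≈ 30.906 ≈ 30.9 km.
Check against JRSC (with the unrounded solution): distance 67.39 ≈ 67.39 km. ✓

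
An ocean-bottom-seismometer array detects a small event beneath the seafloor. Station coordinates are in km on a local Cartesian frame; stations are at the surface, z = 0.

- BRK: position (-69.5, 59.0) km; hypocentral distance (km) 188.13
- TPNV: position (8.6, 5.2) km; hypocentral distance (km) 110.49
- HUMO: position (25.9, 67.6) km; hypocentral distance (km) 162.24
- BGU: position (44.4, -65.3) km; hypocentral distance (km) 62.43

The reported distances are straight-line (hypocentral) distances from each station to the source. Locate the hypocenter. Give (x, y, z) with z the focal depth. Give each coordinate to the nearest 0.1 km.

(38.9, -82.7, 59.7)

Each station gives a sphere (x−x_i)² + (y−y_i)² + z² = d_i² (stations at z=0).
Subtracting the BRK sphere from TPNV and HUMO: z² cancels, leaving linear equations in x and y:
156.2 x − 107.6 y = 14974.61
190.8 x + 17.2 y = 6000.40
Solving: x ≈ 38.903, y ≈ -82.694 km (keep extra digits for the depth step; rounded: 38.9, -82.7).
Then from the BRK sphere: z² = 188.13² − (x + 69.5)² − (y − 59.0)² with x = 38.903, y = -82.694, so z ≈ 59.703 ≈ 59.7 km.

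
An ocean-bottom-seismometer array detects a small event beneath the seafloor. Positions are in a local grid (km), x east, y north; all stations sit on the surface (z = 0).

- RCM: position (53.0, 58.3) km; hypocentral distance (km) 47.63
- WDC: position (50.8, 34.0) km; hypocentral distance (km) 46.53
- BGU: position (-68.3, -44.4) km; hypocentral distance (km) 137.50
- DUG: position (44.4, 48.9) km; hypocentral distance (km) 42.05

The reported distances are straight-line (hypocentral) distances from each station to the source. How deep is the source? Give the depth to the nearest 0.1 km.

depth ≈ 38.5 km

Each station gives a sphere (x−x_i)² + (y−y_i)² + z² = d_i² (stations at z=0).
Subtracting the RCM sphere from WDC and BGU: z² cancels, leaving linear equations in x and y:
-4.4 x − 48.6 y = -2367.67
-242.6 x − 205.4 y = -16209.27
Solving: x ≈ 27.690, y ≈ 46.211 km (keep extra digits for the depth step; rounded: 27.7, 46.2).
Then from the RCM sphere: z² = 47.63² − (x − 53.0)² − (y − 58.3)² with x = 27.690, y = 46.211, so z ≈ 38.495 ≈ 38.5 km.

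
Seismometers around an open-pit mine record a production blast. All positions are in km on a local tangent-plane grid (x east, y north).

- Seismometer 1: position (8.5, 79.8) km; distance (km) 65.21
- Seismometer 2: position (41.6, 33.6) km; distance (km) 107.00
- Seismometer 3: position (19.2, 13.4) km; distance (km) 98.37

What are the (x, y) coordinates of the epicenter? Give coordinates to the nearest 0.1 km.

Circle about each station: (x − 8.5)² + (y − 79.8)² = 65.21²; (x − 41.6)² + (y − 33.6)² = 107.00²; (x − 19.2)² + (y − 13.4)² = 98.37².
Subtracting pairs of circle equations eliminates x²+y² and gives linear equations (the radical axes):
66.2 x − 92.4 y = -10777.43
21.4 x − 132.8 y = -11316.40
Solving the 2×2 system: x ≈ -56.6, y ≈ 76.1 km.

-56.6 km east, 76.1 km north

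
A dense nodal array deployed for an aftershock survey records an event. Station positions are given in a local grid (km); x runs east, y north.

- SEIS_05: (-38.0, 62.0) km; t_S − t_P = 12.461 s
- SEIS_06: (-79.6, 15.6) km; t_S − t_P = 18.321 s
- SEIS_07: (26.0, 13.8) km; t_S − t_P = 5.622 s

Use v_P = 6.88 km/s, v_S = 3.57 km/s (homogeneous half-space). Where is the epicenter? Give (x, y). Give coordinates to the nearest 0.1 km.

Distance from S−P lag: d = Δt · v_P v_S / (v_P − v_S) = Δt · (6.88·3.57)/(6.88−3.57) ≈ 7.4204·Δt.
So d_SEIS_05 = 92.47, d_SEIS_06 = 135.95, d_SEIS_07 = 41.72 km.
Circle about each station: (x + 38.0)² + (y − 62.0)² = 92.47²; (x + 79.6)² + (y − 15.6)² = 135.95²; (x − 26.0)² + (y − 13.8)² = 41.72².
Subtracting pairs of circle equations eliminates x²+y² and gives linear equations (the radical axes):
-83.2 x − 92.8 y = -8640.18
128.0 x − 96.4 y = 2388.58
Solving the 2×2 system: x ≈ 53.0, y ≈ 45.6 km.

53.0 km east, 45.6 km north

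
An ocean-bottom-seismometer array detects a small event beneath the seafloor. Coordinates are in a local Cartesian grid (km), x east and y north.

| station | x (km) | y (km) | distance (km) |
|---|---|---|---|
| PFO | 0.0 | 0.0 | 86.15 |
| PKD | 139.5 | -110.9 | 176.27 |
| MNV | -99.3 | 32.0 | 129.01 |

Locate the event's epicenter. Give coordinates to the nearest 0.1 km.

Circle about each station: x² + y² = 86.15²; (x − 139.5)² + (y + 110.9)² = 176.27²; (x + 99.3)² + (y − 32.0)² = 129.01².
Subtracting pairs of circle equations eliminates x²+y² and gives linear equations (the radical axes):
279.0 x − 221.8 y = 8109.77
-198.6 x + 64.0 y = 1662.73
Solving the 2×2 system: x ≈ -33.9, y ≈ -79.2 km.

x ≈ -33.9 km, y ≈ -79.2 km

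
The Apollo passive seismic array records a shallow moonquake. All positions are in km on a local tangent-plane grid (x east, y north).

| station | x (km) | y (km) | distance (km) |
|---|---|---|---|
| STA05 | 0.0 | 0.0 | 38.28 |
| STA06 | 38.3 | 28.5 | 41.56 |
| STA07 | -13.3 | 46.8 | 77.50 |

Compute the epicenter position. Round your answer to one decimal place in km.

36.0 km east, -13.0 km north

Circle about each station: x² + y² = 38.28²; (x − 38.3)² + (y − 28.5)² = 41.56²; (x + 13.3)² + (y − 46.8)² = 77.50².
Subtracting the STA05 equation from the STA06 and STA07 equations removes the quadratic terms:
76.6 x + 57.0 y = 2017.26
-26.6 x + 93.6 y = -2173.76
Solving the 2×2 system: x ≈ 36.0, y ≈ -13.0 km.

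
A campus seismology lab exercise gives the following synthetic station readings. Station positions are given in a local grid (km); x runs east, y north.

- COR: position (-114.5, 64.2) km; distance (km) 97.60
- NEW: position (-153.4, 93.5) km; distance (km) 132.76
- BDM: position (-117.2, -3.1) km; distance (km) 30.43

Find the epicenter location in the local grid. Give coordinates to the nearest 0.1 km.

-114.4 km east, -33.4 km north

Circle about each station: (x + 114.5)² + (y − 64.2)² = 97.60²; (x + 153.4)² + (y − 93.5)² = 132.76²; (x + 117.2)² + (y + 3.1)² = 30.43².
Subtracting the COR equation from the NEW and BDM equations removes the quadratic terms:
-77.8 x + 58.6 y = 6942.46
-5.4 x − 134.6 y = 5113.34
Solving the 2×2 system: x ≈ -114.4, y ≈ -33.4 km.
Check against COR (with the unrounded x, y): √((x + 114.5)²+(y − 64.2)²) = 97.60 ≈ 97.60 km. ✓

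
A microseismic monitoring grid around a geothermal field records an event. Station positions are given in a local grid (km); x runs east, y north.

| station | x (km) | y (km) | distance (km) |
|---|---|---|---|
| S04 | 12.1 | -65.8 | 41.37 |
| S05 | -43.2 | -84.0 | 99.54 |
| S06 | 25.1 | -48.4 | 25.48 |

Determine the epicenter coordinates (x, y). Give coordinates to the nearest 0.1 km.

Circle about each station: (x − 12.1)² + (y + 65.8)² = 41.37²; (x + 43.2)² + (y + 84.0)² = 99.54²; (x − 25.1)² + (y + 48.4)² = 25.48².
Subtracting the S04 equation from the S05 and S06 equations removes the quadratic terms:
-110.6 x − 36.4 y = -3750.54
26.0 x + 34.8 y = -441.23
Solving the 2×2 system: x ≈ 50.5, y ≈ -50.4 km.

(50.5, -50.4)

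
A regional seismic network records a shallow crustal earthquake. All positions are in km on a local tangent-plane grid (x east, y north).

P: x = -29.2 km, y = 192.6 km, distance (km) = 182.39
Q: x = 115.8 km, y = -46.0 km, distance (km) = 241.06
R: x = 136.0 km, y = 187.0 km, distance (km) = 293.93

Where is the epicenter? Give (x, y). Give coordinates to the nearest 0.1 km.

x ≈ -112.8 km, y ≈ 30.5 km

Circle about each station: (x + 29.2)² + (y − 192.6)² = 182.39²; (x − 115.8)² + (y + 46.0)² = 241.06²; (x − 136.0)² + (y − 187.0)² = 293.93².
Subtracting the P equation from the Q and R equations removes the quadratic terms:
290.0 x − 477.2 y = -47265.57
330.4 x − 11.2 y = -37611.13
Solving the 2×2 system: x ≈ -112.8, y ≈ 30.5 km.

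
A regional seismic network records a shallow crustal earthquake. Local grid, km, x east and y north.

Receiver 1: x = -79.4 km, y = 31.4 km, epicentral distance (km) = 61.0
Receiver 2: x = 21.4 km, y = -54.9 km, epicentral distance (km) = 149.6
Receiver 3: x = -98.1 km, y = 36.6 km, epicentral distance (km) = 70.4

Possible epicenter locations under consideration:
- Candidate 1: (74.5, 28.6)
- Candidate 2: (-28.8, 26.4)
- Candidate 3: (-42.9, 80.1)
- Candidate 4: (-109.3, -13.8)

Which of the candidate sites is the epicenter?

For each candidate, compare |candidate − station| to the reported distance:
Candidate 1: residuals Receiver 1 92.9, Receiver 2 50.6, Receiver 3 102.4 → max 102.4 km
Candidate 2: residuals Receiver 1 10.2, Receiver 2 54.1, Receiver 3 0.4 → max 54.1 km
Candidate 3: residuals Receiver 1 0.1, Receiver 2 0.1, Receiver 3 0.1 → max 0.1 km
Candidate 4: residuals Receiver 1 6.8, Receiver 2 12.6, Receiver 3 18.8 → max 18.8 km
Only Candidate 3 has all residuals ≈ 0.

Candidate 3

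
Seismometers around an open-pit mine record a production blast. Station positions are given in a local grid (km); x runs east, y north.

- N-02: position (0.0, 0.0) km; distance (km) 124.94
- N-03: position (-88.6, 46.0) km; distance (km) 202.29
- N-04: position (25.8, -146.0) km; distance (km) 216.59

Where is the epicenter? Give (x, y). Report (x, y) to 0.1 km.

(113.6, 52.0)

Circle about each station: x² + y² = 124.94²; (x + 88.6)² + (y − 46.0)² = 202.29²; (x − 25.8)² + (y + 146.0)² = 216.59².
Subtracting pairs of circle equations eliminates x²+y² and gives linear equations (the radical axes):
-177.2 x + 92.0 y = -15345.28
51.6 x − 292.0 y = -9319.58
Solving the 2×2 system: x ≈ 113.6, y ≈ 52.0 km.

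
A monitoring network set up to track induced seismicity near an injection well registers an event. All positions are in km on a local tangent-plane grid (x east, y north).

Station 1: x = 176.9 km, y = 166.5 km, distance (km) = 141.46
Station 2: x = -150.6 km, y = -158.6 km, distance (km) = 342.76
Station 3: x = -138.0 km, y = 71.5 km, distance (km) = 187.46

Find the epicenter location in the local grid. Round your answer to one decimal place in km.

Circle about each station: (x − 176.9)² + (y − 166.5)² = 141.46²; (x + 150.6)² + (y + 158.6)² = 342.76²; (x + 138.0)² + (y − 71.5)² = 187.46².
Subtracting pairs of circle equations eliminates x²+y² and gives linear equations (the radical axes):
-655.0 x − 650.2 y = -108655.03
-629.8 x − 190.0 y = -49989.93
Solving the 2×2 system: x ≈ 41.6, y ≈ 125.2 km.

(41.6, 125.2)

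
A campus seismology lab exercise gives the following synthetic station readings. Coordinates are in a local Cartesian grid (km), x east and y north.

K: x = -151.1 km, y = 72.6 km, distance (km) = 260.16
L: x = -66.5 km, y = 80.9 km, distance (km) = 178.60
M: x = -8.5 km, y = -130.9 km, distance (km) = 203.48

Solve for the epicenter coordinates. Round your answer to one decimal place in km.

Circle about each station: (x + 151.1)² + (y − 72.6)² = 260.16²; (x + 66.5)² + (y − 80.9)² = 178.60²; (x + 8.5)² + (y + 130.9)² = 203.48².
Subtracting the K equation from the L and M equations removes the quadratic terms:
169.2 x + 16.6 y = 18650.36
285.2 x − 407.0 y = 15384.21
Solving the 2×2 system: x ≈ 106.6, y ≈ 36.9 km.

x ≈ 106.6 km, y ≈ 36.9 km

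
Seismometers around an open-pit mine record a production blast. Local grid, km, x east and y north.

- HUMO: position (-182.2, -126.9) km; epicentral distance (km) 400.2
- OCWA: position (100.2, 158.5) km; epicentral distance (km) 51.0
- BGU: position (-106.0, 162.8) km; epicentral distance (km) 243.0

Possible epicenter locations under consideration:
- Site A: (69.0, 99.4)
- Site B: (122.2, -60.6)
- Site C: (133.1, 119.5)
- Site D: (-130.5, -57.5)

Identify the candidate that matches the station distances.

For each candidate, compare |candidate − station| to the reported distance:
Site A: residuals HUMO 62.1, OCWA 15.8, BGU 56.9 → max 62.1 km
Site B: residuals HUMO 88.7, OCWA 169.2, BGU 76.3 → max 169.2 km
Site C: residuals HUMO 0.0, OCWA 0.0, BGU 0.0 → max 0.0 km
Site D: residuals HUMO 313.7, OCWA 265.0, BGU 21.3 → max 313.7 km
Only Site C has all residuals ≈ 0.

Site C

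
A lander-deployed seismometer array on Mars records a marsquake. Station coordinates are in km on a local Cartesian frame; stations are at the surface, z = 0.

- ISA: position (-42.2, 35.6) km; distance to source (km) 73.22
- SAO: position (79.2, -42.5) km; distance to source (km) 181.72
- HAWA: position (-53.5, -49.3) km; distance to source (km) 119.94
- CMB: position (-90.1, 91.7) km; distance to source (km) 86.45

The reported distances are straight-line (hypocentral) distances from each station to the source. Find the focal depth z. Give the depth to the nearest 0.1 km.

Each station gives a sphere (x−x_i)² + (y−y_i)² + z² = d_i² (stations at z=0).
Subtracting the ISA sphere from SAO and HAWA: z² cancels, leaving linear equations in x and y:
242.8 x − 156.2 y = -22630.30
-22.6 x − 169.8 y = -6779.90
Solving: x ≈ -62.193, y ≈ 48.206 km (keep extra digits for the depth step; rounded: -62.2, 48.2).
Then from the ISA sphere: z² = 73.22² − (x + 42.2)² − (y − 35.6)² with x = -62.193, y = 48.206, so z ≈ 69.300 ≈ 69.3 km.
Check against CMB (with the unrounded solution): distance 86.45 ≈ 86.45 km. ✓

z ≈ 69.3 km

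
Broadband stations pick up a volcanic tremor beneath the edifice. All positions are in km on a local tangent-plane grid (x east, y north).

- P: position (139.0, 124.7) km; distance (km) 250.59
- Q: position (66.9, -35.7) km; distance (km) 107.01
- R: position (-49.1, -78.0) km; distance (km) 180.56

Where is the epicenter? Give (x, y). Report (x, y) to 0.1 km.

x ≈ 125.1 km, y ≈ -125.5 km

Circle about each station: (x − 139.0)² + (y − 124.7)² = 250.59²; (x − 66.9)² + (y + 35.7)² = 107.01²; (x + 49.1)² + (y + 78.0)² = 180.56².
Subtracting the P equation from the Q and R equations removes the quadratic terms:
-144.2 x − 320.8 y = 22223.22
-376.2 x − 405.4 y = 3817.15
Solving the 2×2 system: x ≈ 125.1, y ≈ -125.5 km.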